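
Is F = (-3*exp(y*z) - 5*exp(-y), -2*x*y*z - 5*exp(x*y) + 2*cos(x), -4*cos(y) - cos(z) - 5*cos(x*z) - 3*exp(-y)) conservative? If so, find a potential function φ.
No, ∇×F = (2*x*y + 4*sin(y) + 3*exp(-y), -3*y*exp(y*z) - 5*z*sin(x*z), -2*y*z - 5*y*exp(x*y) + 3*z*exp(y*z) - 2*sin(x) - 5*exp(-y)) ≠ 0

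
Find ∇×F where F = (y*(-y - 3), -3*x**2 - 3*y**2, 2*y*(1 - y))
(2 - 4*y, 0, -6*x + 2*y + 3)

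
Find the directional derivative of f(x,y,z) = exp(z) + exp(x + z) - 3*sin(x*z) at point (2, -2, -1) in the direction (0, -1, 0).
0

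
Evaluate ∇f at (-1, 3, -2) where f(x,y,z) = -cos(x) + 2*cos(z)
(-sin(1), 0, 2*sin(2))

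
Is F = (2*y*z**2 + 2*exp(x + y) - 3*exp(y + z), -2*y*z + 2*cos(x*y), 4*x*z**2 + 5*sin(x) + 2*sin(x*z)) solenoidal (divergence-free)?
No, ∇·F = 8*x*z - 2*x*sin(x*y) + 2*x*cos(x*z) - 2*z + 2*exp(x + y)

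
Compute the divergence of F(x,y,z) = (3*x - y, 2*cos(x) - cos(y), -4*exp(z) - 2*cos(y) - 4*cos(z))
-4*exp(z) + sin(y) + 4*sin(z) + 3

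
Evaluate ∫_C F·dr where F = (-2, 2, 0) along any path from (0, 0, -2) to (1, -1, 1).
-4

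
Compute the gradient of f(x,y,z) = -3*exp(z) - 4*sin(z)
(0, 0, -3*exp(z) - 4*cos(z))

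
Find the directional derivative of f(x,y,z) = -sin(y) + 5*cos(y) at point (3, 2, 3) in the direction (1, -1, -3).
sqrt(11)*(cos(2) + 5*sin(2))/11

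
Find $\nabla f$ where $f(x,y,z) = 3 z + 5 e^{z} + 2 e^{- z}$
(0, 0, 5*exp(z) + 3 - 2*exp(-z))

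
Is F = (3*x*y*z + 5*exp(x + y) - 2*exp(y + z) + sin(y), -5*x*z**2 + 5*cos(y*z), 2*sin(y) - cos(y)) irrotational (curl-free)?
No, ∇×F = (10*x*z + 5*y*sin(y*z) + sin(y) + 2*cos(y), 3*x*y - 2*exp(y + z), -3*x*z - 5*z**2 - 5*exp(x + y) + 2*exp(y + z) - cos(y))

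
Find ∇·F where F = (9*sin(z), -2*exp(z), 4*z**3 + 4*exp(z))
12*z**2 + 4*exp(z)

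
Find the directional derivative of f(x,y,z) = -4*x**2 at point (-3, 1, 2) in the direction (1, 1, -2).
4*sqrt(6)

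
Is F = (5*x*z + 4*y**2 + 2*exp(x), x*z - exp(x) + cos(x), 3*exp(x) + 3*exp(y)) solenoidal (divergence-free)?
No, ∇·F = 5*z + 2*exp(x)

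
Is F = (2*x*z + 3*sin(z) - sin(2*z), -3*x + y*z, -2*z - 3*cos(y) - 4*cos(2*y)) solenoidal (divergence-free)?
No, ∇·F = 3*z - 2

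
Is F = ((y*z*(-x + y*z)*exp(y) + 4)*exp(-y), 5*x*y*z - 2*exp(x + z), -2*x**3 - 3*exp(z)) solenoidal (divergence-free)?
No, ∇·F = 5*x*z - y*z - 3*exp(z)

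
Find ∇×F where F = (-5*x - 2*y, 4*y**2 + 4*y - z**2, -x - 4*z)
(2*z, 1, 2)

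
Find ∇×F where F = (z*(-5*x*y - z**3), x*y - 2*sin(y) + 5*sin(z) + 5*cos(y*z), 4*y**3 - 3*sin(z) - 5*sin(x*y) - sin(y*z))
(-5*x*cos(x*y) + 12*y**2 + 5*y*sin(y*z) - z*cos(y*z) - 5*cos(z), -5*x*y + 5*y*cos(x*y) - 4*z**3, 5*x*z + y)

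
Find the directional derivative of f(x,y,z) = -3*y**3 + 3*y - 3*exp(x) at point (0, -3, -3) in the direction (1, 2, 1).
-53*sqrt(6)/2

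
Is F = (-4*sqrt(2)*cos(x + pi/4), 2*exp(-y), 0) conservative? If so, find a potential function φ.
Yes, F is conservative. φ = -4*sqrt(2)*sin(x + pi/4) - 2*exp(-y)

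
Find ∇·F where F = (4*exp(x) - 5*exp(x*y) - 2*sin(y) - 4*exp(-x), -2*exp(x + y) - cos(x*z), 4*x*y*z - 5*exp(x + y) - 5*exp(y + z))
((4*x*y - 5*y*exp(x*y) + 4*exp(x) - 2*exp(x + y) - 5*exp(y + z))*exp(x) + 4)*exp(-x)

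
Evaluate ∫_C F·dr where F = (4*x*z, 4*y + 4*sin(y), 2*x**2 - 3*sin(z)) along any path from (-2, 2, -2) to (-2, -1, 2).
-4*cos(1) + 4*cos(2) + 26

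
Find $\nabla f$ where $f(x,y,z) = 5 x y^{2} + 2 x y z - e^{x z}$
(5*y**2 + 2*y*z - z*exp(x*z), 2*x*(5*y + z), x*(2*y - exp(x*z)))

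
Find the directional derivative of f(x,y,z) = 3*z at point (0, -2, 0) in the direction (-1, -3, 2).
3*sqrt(14)/7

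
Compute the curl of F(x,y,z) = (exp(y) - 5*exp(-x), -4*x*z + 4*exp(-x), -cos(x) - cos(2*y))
(4*x + 2*sin(2*y), -sin(x), -4*z - exp(y) - 4*exp(-x))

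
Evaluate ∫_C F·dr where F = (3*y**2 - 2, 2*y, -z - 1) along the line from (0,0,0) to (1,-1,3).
-15/2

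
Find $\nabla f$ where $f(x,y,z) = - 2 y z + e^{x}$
(exp(x), -2*z, -2*y)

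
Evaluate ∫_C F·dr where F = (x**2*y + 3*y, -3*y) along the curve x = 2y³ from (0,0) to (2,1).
27/5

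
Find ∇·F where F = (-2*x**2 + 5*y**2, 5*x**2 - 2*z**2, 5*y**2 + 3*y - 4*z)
-4*x - 4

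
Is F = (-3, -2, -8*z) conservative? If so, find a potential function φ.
Yes, F is conservative. φ = -3*x - 2*y - 4*z**2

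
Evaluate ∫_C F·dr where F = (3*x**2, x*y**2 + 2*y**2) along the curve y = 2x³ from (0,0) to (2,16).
77944/15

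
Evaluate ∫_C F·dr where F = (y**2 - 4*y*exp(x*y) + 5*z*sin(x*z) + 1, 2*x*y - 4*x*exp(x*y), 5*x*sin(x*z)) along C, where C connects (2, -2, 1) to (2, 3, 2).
-4*exp(6) + 5*cos(2) + 4*exp(-4) - 5*cos(4) + 10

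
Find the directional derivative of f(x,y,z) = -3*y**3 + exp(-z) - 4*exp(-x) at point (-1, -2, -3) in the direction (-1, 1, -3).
sqrt(11)*(-36 - 4*E + 3*exp(3))/11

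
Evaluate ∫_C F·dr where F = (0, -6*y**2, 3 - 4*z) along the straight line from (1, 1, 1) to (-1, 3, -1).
-58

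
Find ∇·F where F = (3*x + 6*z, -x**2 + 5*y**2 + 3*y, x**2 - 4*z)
10*y + 2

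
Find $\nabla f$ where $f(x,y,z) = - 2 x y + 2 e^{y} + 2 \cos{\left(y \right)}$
(-2*y, -2*x + 2*exp(y) - 2*sin(y), 0)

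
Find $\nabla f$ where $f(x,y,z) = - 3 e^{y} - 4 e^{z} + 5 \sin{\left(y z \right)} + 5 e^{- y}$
(0, 5*z*cos(y*z) - 3*exp(y) - 5*exp(-y), 5*y*cos(y*z) - 4*exp(z))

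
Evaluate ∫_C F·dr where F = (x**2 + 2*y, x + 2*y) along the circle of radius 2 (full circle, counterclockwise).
-4*pi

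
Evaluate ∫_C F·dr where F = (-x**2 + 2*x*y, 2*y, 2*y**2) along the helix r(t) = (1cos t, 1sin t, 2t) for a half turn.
2/3 + 2*pi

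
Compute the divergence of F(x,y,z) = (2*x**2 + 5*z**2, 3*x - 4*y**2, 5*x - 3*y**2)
4*x - 8*y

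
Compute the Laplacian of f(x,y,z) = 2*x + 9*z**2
18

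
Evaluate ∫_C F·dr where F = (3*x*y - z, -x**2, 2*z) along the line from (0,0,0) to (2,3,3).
14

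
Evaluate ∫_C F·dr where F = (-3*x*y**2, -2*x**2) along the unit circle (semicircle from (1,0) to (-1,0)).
0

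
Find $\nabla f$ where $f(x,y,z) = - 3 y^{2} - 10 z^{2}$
(0, -6*y, -20*z)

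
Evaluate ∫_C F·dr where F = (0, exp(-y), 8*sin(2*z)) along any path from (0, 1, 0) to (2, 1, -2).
4 - 4*cos(4)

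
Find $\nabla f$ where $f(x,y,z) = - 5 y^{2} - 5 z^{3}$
(0, -10*y, -15*z**2)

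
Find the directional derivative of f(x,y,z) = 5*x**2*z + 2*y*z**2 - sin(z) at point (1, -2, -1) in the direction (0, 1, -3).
sqrt(10)*(-37 + 3*cos(1))/10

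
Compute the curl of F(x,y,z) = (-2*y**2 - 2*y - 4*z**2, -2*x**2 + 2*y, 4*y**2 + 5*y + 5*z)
(8*y + 5, -8*z, -4*x + 4*y + 2)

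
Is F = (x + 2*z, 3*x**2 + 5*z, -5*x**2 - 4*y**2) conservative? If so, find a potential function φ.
No, ∇×F = (-8*y - 5, 10*x + 2, 6*x) ≠ 0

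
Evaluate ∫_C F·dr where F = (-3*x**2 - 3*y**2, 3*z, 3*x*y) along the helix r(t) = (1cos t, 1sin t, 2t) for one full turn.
0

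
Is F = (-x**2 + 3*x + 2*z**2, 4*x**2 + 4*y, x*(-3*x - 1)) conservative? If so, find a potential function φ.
No, ∇×F = (0, 6*x + 4*z + 1, 8*x) ≠ 0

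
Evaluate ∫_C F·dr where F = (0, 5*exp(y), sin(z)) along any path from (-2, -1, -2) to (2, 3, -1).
-5*exp(-1) - cos(1) + cos(2) + 5*exp(3)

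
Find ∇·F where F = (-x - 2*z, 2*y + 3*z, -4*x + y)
1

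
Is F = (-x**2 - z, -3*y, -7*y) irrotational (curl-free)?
No, ∇×F = (-7, -1, 0)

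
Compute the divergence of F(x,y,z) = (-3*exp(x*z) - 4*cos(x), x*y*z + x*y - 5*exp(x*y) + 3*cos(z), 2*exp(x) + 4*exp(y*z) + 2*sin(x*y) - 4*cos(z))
x*z - 5*x*exp(x*y) + x + 4*y*exp(y*z) - 3*z*exp(x*z) + 4*sin(x) + 4*sin(z)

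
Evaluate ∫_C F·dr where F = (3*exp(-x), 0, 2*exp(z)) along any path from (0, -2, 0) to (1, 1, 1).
-cosh(1) + 1 + 5*sinh(1)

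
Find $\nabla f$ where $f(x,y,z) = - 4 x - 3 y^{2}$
(-4, -6*y, 0)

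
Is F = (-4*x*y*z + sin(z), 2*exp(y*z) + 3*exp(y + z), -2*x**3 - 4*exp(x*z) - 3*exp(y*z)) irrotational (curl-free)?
No, ∇×F = (-2*y*exp(y*z) - 3*z*exp(y*z) - 3*exp(y + z), 6*x**2 - 4*x*y + 4*z*exp(x*z) + cos(z), 4*x*z)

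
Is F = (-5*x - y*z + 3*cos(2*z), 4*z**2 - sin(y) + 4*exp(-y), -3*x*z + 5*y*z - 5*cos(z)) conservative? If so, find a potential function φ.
No, ∇×F = (-3*z, -y + 3*z - 6*sin(2*z), z) ≠ 0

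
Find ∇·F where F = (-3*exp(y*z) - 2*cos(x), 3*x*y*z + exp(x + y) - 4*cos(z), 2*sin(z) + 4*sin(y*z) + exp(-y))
3*x*z + 4*y*cos(y*z) + exp(x + y) + 2*sin(x) + 2*cos(z)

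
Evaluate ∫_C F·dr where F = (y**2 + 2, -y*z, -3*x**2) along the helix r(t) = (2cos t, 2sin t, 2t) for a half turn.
-10*pi - 56/3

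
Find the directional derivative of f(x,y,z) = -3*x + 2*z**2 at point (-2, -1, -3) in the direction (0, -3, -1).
6*sqrt(10)/5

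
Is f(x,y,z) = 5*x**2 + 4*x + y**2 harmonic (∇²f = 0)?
No, ∇²f = 12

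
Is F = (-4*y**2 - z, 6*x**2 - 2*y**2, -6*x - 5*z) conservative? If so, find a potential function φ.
No, ∇×F = (0, 5, 12*x + 8*y) ≠ 0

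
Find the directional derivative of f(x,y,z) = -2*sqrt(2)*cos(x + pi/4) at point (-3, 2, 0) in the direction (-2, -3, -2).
-4*sqrt(34)*cos(pi/4 + 3)/17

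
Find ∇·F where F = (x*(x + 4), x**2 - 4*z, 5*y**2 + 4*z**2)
2*x + 8*z + 4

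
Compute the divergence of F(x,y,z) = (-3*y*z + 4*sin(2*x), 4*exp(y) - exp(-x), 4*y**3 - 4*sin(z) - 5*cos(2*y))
4*exp(y) + 8*cos(2*x) - 4*cos(z)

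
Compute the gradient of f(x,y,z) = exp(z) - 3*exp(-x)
(3*exp(-x), 0, exp(z))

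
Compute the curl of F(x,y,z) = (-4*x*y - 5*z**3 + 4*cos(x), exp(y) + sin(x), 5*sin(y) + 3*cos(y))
(-3*sin(y) + 5*cos(y), -15*z**2, 4*x + cos(x))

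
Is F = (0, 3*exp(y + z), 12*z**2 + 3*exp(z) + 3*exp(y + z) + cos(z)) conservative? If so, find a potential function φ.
Yes, F is conservative. φ = 4*z**3 + 3*exp(z) + 3*exp(y + z) + sin(z)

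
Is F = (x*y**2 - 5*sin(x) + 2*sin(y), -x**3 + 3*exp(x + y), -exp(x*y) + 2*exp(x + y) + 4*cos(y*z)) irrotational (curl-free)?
No, ∇×F = (-x*exp(x*y) - 4*z*sin(y*z) + 2*exp(x + y), y*exp(x*y) - 2*exp(x + y), -3*x**2 - 2*x*y + 3*exp(x + y) - 2*cos(y))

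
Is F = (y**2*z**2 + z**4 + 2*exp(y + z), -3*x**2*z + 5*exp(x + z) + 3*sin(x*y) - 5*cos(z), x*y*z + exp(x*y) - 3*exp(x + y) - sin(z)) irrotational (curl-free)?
No, ∇×F = (3*x**2 + x*z + x*exp(x*y) - 3*exp(x + y) - 5*exp(x + z) - 5*sin(z), 2*y**2*z - y*z - y*exp(x*y) + 4*z**3 + 3*exp(x + y) + 2*exp(y + z), -6*x*z - 2*y*z**2 + 3*y*cos(x*y) + 5*exp(x + z) - 2*exp(y + z))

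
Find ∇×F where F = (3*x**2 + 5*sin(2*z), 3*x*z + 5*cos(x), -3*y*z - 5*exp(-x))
(-3*x - 3*z, 10*cos(2*z) - 5*exp(-x), 3*z - 5*sin(x))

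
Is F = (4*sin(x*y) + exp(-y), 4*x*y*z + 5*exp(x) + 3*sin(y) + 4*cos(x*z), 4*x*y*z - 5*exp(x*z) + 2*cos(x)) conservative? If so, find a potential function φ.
No, ∇×F = (4*x*(-y + z + sin(x*z)), -4*y*z + 5*z*exp(x*z) + 2*sin(x), -4*x*cos(x*y) + 4*y*z - 4*z*sin(x*z) + 5*exp(x) + exp(-y)) ≠ 0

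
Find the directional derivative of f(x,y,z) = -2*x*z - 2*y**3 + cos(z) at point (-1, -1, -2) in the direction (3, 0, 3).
sqrt(2)*(sin(2) + 6)/2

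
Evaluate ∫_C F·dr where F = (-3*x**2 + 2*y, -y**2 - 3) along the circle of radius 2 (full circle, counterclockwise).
-8*pi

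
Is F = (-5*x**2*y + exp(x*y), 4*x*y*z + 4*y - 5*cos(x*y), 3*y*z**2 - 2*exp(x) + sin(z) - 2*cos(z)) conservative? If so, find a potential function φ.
No, ∇×F = (-4*x*y + 3*z**2, 2*exp(x), 5*x**2 - x*exp(x*y) + 4*y*z + 5*y*sin(x*y)) ≠ 0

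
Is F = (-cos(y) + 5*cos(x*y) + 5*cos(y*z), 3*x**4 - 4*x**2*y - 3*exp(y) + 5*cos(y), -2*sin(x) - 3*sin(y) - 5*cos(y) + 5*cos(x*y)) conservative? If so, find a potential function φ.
No, ∇×F = (-5*x*sin(x*y) + 5*sin(y) - 3*cos(y), 5*y*sin(x*y) - 5*y*sin(y*z) + 2*cos(x), 12*x**3 - 8*x*y + 5*x*sin(x*y) + 5*z*sin(y*z) - sin(y)) ≠ 0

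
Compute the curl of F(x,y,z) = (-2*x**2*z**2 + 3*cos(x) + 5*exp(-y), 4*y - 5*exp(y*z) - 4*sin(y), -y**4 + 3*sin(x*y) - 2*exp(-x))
(3*x*cos(x*y) - 4*y**3 + 5*y*exp(y*z), -4*x**2*z - 3*y*cos(x*y) - 2*exp(-x), 5*exp(-y))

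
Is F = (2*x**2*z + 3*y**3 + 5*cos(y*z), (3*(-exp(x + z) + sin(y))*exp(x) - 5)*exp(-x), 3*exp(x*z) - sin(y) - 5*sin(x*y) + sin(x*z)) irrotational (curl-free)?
No, ∇×F = (-5*x*cos(x*y) + 3*exp(x + z) - cos(y), 2*x**2 - 5*y*sin(y*z) + 5*y*cos(x*y) - 3*z*exp(x*z) - z*cos(x*z), -9*y**2 + 5*z*sin(y*z) - 3*exp(x + z) + 5*exp(-x))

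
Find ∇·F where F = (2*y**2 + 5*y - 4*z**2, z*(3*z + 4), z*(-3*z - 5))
-6*z - 5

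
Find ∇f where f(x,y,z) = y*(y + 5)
(0, 2*y + 5, 0)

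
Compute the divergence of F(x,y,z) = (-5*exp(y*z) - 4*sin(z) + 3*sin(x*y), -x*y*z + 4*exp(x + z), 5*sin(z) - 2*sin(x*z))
-x*z - 2*x*cos(x*z) + 3*y*cos(x*y) + 5*cos(z)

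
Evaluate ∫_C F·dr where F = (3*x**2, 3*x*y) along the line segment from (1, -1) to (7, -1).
342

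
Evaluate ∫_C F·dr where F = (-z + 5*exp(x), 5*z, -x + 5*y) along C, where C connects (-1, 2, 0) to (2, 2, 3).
-5*exp(-1) + 24 + 5*exp(2)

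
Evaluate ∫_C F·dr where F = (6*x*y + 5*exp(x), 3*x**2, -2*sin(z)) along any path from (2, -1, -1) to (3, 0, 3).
-5*exp(2) + 2*cos(3) - 2*cos(1) + 12 + 5*exp(3)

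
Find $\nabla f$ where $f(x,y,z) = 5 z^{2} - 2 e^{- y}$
(0, 2*exp(-y), 10*z)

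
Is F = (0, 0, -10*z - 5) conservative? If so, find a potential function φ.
Yes, F is conservative. φ = 5*z*(-z - 1)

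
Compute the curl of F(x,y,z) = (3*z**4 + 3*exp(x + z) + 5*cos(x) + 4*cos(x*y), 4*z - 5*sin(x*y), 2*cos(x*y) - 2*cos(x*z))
(-2*x*sin(x*y) - 4, 2*y*sin(x*y) + 12*z**3 - 2*z*sin(x*z) + 3*exp(x + z), 4*x*sin(x*y) - 5*y*cos(x*y))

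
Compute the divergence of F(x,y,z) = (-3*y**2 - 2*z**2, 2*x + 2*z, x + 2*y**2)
0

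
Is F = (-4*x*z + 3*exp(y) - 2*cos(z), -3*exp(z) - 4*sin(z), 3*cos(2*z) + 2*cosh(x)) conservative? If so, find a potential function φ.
No, ∇×F = (3*exp(z) + 4*cos(z), -4*x + 2*sin(z) - 2*sinh(x), -3*exp(y)) ≠ 0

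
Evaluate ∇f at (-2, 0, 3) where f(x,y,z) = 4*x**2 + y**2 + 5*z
(-16, 0, 5)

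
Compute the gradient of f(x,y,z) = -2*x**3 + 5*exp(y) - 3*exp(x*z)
(-6*x**2 - 3*z*exp(x*z), 5*exp(y), -3*x*exp(x*z))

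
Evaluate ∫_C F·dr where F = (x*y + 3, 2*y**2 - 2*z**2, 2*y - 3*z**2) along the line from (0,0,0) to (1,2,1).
26/3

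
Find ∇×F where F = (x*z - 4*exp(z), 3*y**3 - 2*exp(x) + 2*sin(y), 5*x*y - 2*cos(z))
(5*x, x - 5*y - 4*exp(z), -2*exp(x))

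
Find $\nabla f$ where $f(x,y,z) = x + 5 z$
(1, 0, 5)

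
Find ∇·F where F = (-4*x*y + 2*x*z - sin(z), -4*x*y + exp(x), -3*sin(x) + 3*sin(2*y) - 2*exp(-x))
-4*x - 4*y + 2*z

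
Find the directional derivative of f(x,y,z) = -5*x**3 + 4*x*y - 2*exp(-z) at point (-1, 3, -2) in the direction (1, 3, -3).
3*sqrt(19)*(-2*exp(2) - 5)/19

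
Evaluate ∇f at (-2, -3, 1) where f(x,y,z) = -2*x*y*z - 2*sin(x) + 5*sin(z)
(6 - 2*cos(2), 4, -12 + 5*cos(1))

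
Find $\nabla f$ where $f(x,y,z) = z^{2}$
(0, 0, 2*z)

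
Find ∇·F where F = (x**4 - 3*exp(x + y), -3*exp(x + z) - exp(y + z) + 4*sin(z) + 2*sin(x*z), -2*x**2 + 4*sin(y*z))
4*x**3 + 4*y*cos(y*z) - 3*exp(x + y) - exp(y + z)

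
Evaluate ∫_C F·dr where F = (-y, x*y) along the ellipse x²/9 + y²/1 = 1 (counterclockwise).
3*pi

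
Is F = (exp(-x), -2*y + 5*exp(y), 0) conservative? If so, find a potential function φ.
Yes, F is conservative. φ = -y**2 + 5*exp(y) - exp(-x)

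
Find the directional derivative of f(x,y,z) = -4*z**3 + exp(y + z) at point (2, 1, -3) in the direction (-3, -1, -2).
3*sqrt(14)*(-1 + 72*exp(2))*exp(-2)/14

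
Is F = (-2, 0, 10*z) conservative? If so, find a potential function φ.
Yes, F is conservative. φ = -2*x + 5*z**2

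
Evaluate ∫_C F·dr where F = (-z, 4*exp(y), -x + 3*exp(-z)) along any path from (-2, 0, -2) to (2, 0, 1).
-3*exp(-1) + 2 + 3*exp(2)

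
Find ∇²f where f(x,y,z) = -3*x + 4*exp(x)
4*exp(x)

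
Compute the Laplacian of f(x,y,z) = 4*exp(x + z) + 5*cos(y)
8*exp(x + z) - 5*cos(y)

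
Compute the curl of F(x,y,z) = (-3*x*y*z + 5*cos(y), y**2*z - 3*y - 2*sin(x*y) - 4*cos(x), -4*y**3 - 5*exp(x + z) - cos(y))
(-13*y**2 + sin(y), -3*x*y + 5*exp(x + z), 3*x*z - 2*y*cos(x*y) + 4*sin(x) + 5*sin(y))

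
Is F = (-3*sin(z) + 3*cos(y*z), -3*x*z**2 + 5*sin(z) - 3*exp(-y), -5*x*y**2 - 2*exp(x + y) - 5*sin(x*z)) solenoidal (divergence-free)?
No, ∇·F = -5*x*cos(x*z) + 3*exp(-y)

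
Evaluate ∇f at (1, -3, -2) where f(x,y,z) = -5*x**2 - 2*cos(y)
(-10, -2*sin(3), 0)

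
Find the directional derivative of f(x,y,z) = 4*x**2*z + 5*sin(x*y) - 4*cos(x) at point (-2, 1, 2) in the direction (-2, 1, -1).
2*sqrt(6)*(2*sin(2) - 5*cos(2) + 12)/3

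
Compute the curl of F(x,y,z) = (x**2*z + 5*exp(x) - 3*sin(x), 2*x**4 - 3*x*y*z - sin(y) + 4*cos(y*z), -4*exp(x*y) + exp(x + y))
(3*x*y - 4*x*exp(x*y) + 4*y*sin(y*z) + exp(x + y), x**2 + 4*y*exp(x*y) - exp(x + y), 8*x**3 - 3*y*z)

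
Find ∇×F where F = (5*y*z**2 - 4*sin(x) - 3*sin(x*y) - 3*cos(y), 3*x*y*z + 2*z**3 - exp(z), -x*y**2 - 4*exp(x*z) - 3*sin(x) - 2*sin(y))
(-5*x*y - 6*z**2 + exp(z) - 2*cos(y), y**2 + 10*y*z + 4*z*exp(x*z) + 3*cos(x), 3*x*cos(x*y) + 3*y*z - 5*z**2 - 3*sin(y))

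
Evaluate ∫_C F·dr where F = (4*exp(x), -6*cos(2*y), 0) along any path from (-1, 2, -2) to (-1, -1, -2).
3*sin(4) + 3*sin(2)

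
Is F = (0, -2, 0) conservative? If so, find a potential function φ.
Yes, F is conservative. φ = -2*y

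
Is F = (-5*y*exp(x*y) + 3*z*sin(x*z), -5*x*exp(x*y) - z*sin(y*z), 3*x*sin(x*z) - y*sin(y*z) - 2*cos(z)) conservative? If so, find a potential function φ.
Yes, F is conservative. φ = -5*exp(x*y) - 2*sin(z) - 3*cos(x*z) + cos(y*z)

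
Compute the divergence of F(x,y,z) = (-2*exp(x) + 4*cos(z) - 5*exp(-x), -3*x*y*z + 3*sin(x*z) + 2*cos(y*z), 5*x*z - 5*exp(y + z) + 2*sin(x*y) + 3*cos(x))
-3*x*z + 5*x - 2*z*sin(y*z) - 2*exp(x) - 5*exp(y + z) + 5*exp(-x)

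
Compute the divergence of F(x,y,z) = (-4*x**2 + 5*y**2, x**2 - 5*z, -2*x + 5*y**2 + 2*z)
2 - 8*x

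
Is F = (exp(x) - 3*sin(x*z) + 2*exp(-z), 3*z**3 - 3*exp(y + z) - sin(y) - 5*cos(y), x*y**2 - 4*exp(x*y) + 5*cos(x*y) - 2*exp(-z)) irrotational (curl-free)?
No, ∇×F = (2*x*y - 4*x*exp(x*y) - 5*x*sin(x*y) - 9*z**2 + 3*exp(y + z), -3*x*cos(x*z) - y**2 + 4*y*exp(x*y) + 5*y*sin(x*y) - 2*exp(-z), 0)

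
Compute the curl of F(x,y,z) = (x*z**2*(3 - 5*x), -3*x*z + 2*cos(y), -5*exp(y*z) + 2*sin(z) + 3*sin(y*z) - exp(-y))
(3*x - 5*z*exp(y*z) + 3*z*cos(y*z) + exp(-y), 2*x*z*(3 - 5*x), -3*z)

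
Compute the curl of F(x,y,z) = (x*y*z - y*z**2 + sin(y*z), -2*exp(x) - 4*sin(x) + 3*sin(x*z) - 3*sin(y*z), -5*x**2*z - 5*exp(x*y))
(-5*x*exp(x*y) - 3*x*cos(x*z) + 3*y*cos(y*z), x*y + 10*x*z - 2*y*z + 5*y*exp(x*y) + y*cos(y*z), -x*z + z**2 + 3*z*cos(x*z) - z*cos(y*z) - 2*exp(x) - 4*cos(x))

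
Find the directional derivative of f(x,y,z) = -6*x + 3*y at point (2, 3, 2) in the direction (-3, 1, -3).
21*sqrt(19)/19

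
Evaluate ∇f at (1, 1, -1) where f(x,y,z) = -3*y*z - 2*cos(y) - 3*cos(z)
(0, 2*sin(1) + 3, -3 - 3*sin(1))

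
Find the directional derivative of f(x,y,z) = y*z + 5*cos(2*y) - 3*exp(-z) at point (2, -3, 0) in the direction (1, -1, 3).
-10*sqrt(11)*sin(6)/11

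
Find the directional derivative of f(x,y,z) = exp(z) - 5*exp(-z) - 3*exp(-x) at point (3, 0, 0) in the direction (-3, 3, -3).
sqrt(3)*(-2*exp(3) - 1)*exp(-3)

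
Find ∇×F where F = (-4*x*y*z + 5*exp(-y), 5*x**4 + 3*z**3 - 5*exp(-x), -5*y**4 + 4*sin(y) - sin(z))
(-20*y**3 - 9*z**2 + 4*cos(y), -4*x*y, 20*x**3 + 4*x*z + 5*exp(-y) + 5*exp(-x))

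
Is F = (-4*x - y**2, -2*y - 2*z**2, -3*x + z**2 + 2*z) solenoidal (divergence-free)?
No, ∇·F = 2*z - 4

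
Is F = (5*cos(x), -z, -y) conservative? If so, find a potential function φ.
Yes, F is conservative. φ = -y*z + 5*sin(x)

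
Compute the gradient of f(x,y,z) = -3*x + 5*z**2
(-3, 0, 10*z)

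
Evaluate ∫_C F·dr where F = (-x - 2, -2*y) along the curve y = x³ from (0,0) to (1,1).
-7/2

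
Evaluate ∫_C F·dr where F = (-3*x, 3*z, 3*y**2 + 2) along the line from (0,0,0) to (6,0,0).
-54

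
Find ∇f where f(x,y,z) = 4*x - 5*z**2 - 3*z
(4, 0, -10*z - 3)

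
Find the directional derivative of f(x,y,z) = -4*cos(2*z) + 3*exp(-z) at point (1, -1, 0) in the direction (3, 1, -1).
3*sqrt(11)/11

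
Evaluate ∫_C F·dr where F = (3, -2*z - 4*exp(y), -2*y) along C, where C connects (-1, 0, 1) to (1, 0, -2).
6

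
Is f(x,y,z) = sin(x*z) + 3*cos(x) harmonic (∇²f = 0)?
No, ∇²f = -x**2*sin(x*z) - z**2*sin(x*z) - 3*cos(x)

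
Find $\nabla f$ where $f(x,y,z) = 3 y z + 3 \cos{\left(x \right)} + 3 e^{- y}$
(-3*sin(x), 3*z - 3*exp(-y), 3*y)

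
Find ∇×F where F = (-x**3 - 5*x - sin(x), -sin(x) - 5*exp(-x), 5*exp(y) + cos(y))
(5*exp(y) - sin(y), 0, -cos(x) + 5*exp(-x))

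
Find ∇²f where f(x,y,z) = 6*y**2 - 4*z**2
4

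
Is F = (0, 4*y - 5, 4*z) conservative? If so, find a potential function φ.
Yes, F is conservative. φ = 2*y**2 - 5*y + 2*z**2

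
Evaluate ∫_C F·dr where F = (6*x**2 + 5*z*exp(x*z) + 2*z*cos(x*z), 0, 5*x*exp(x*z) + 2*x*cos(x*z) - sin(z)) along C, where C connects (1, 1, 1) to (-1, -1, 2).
-5*E - 4 - 2*sin(2) - 2*sin(1) - cos(1) + cos(2) + 5*exp(-2)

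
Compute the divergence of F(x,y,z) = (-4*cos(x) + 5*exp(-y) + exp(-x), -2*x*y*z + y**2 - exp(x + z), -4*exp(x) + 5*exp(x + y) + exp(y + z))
-2*x*z + 2*y + exp(y + z) + 4*sin(x) - exp(-x)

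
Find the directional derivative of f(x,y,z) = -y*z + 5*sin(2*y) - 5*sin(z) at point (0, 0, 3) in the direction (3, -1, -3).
sqrt(19)*(15*cos(3) - 7)/19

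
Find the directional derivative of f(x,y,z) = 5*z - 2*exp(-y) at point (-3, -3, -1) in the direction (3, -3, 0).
-sqrt(2)*exp(3)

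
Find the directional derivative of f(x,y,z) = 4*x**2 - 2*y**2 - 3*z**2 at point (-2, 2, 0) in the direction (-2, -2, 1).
16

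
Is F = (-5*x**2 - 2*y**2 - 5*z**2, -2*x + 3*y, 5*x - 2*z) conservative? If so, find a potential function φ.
No, ∇×F = (0, -10*z - 5, 4*y - 2) ≠ 0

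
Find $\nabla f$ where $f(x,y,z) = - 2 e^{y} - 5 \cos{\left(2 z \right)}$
(0, -2*exp(y), 10*sin(2*z))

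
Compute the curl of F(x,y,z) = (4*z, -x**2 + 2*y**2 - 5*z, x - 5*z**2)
(5, 3, -2*x)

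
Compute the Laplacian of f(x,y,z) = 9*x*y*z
0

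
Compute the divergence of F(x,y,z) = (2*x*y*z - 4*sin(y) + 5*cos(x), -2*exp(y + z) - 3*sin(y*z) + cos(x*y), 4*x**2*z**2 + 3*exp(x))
8*x**2*z - x*sin(x*y) + 2*y*z - 3*z*cos(y*z) - 2*exp(y + z) - 5*sin(x)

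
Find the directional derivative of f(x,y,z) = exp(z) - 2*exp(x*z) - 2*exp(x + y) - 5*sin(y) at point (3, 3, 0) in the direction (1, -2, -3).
sqrt(14)*(10*cos(3) + 15 + 2*exp(6))/14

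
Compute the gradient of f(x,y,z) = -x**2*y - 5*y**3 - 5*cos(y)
(-2*x*y, -x**2 - 15*y**2 + 5*sin(y), 0)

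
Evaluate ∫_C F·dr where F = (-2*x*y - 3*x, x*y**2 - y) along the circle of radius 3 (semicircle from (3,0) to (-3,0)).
81*pi/8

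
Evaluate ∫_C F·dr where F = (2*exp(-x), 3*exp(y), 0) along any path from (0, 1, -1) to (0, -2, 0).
3*(1 - exp(3))*exp(-2)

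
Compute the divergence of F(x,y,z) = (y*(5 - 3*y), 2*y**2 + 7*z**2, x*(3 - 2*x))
4*y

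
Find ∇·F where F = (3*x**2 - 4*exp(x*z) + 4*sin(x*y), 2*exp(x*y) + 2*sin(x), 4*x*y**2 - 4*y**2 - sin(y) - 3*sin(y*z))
2*x*exp(x*y) + 6*x + 4*y*cos(x*y) - 3*y*cos(y*z) - 4*z*exp(x*z)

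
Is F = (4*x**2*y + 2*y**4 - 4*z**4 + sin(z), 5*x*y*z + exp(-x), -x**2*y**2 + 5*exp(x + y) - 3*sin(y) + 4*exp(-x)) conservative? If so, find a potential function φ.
No, ∇×F = (-2*x**2*y - 5*x*y + 5*exp(x + y) - 3*cos(y), 2*x*y**2 - 16*z**3 - 5*exp(x + y) + cos(z) + 4*exp(-x), -4*x**2 - 8*y**3 + 5*y*z - exp(-x)) ≠ 0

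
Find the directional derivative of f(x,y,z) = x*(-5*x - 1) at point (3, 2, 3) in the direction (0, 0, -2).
0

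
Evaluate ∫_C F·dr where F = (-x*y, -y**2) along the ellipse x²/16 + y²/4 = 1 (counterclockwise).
0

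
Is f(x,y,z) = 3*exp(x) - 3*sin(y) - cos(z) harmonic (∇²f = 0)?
No, ∇²f = 3*exp(x) + 3*sin(y) + cos(z)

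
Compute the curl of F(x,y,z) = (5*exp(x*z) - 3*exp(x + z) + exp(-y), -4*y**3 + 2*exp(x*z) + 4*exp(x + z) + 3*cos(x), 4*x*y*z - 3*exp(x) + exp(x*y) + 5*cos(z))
(4*x*z + x*exp(x*y) - 2*x*exp(x*z) - 4*exp(x + z), 5*x*exp(x*z) - 4*y*z - y*exp(x*y) + 3*exp(x) - 3*exp(x + z), 2*z*exp(x*z) + 4*exp(x + z) - 3*sin(x) + exp(-y))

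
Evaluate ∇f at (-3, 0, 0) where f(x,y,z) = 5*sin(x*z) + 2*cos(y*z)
(0, 0, -15)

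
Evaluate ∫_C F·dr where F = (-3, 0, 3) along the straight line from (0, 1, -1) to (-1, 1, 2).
12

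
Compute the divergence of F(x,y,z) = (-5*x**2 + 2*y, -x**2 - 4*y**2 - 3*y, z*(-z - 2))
-10*x - 8*y - 2*z - 5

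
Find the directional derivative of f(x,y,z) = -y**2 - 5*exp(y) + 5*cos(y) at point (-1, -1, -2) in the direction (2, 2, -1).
-10*exp(-1)/3 + 4/3 + 10*sin(1)/3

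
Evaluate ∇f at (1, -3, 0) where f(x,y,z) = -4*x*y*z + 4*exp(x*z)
(0, 0, 16)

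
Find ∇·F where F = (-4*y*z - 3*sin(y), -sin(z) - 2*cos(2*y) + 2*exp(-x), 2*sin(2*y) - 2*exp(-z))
4*sin(2*y) + 2*exp(-z)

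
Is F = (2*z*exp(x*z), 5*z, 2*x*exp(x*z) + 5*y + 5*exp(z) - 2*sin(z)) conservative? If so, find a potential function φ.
Yes, F is conservative. φ = 5*y*z + 5*exp(z) + 2*exp(x*z) + 2*cos(z)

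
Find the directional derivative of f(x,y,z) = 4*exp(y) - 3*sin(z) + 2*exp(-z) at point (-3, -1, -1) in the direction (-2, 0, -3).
3*sqrt(13)*(3*cos(1) + 2*E)/13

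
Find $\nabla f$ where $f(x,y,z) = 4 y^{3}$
(0, 12*y**2, 0)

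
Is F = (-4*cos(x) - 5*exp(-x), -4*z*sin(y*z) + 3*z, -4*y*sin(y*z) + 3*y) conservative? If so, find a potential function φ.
Yes, F is conservative. φ = 3*y*z - 4*sin(x) + 4*cos(y*z) + 5*exp(-x)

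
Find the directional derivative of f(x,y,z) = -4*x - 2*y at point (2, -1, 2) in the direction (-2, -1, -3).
5*sqrt(14)/7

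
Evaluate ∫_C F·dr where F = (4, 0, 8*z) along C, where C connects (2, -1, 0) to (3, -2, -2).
20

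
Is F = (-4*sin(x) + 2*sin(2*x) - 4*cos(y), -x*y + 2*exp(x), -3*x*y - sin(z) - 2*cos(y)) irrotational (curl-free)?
No, ∇×F = (-3*x + 2*sin(y), 3*y, -y + 2*exp(x) - 4*sin(y))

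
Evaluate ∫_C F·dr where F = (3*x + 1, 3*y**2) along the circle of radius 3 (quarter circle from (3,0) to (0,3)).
21/2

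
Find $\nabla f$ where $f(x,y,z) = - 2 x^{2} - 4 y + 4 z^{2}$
(-4*x, -4, 8*z)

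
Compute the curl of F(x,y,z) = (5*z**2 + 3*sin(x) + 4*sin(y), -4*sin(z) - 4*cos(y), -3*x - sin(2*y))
(-2*cos(2*y) + 4*cos(z), 10*z + 3, -4*cos(y))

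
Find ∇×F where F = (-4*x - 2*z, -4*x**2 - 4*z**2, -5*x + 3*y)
(8*z + 3, 3, -8*x)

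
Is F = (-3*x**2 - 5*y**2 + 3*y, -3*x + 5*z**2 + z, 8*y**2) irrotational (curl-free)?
No, ∇×F = (16*y - 10*z - 1, 0, 10*y - 6)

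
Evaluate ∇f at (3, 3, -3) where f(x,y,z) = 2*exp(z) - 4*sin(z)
(0, 0, 2*exp(-3) - 4*cos(3))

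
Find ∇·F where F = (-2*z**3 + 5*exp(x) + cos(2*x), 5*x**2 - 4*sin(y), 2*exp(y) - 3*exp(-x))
5*exp(x) - 2*sin(2*x) - 4*cos(y)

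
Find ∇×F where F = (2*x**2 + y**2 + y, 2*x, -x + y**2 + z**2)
(2*y, 1, 1 - 2*y)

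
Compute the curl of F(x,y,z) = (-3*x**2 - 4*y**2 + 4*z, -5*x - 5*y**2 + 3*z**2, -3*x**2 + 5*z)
(-6*z, 6*x + 4, 8*y - 5)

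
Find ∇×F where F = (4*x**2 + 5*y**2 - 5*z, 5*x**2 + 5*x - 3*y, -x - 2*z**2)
(0, -4, 10*x - 10*y + 5)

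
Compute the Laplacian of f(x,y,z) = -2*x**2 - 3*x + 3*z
-4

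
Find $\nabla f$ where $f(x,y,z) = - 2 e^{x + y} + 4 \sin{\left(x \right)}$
(-2*exp(x + y) + 4*cos(x), -2*exp(x + y), 0)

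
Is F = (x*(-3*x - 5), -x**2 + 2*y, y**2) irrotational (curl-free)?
No, ∇×F = (2*y, 0, -2*x)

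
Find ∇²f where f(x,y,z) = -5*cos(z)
5*cos(z)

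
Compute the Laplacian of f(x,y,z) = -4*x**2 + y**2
-6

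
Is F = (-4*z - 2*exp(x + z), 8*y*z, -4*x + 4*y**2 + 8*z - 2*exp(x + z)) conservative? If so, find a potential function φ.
Yes, F is conservative. φ = -4*x*z + 4*y**2*z + 4*z**2 - 2*exp(x + z)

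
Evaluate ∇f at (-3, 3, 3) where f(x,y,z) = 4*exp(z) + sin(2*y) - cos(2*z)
(0, 2*cos(6), 2*sin(6) + 4*exp(3))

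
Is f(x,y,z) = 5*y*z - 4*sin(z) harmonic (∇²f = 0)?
No, ∇²f = 4*sin(z)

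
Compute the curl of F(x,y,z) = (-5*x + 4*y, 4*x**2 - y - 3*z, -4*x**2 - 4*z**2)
(3, 8*x, 8*x - 4)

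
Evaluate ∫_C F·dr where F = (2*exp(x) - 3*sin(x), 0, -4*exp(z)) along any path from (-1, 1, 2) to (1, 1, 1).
2*(-exp(2) - 1 + 2*exp(3))*exp(-1)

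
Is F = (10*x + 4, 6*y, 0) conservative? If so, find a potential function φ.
Yes, F is conservative. φ = 5*x**2 + 4*x + 3*y**2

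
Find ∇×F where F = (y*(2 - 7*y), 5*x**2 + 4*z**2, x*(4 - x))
(-8*z, 2*x - 4, 10*x + 14*y - 2)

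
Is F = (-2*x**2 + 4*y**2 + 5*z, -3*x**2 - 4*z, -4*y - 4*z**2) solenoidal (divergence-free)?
No, ∇·F = -4*x - 8*z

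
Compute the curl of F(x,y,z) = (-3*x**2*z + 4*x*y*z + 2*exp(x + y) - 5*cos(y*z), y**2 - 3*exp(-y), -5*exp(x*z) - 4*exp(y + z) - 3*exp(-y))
((3 - 4*exp(2*y + z))*exp(-y), -3*x**2 + 4*x*y + 5*y*sin(y*z) + 5*z*exp(x*z), -4*x*z - 5*z*sin(y*z) - 2*exp(x + y))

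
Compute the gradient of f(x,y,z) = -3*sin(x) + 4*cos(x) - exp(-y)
(-4*sin(x) - 3*cos(x), exp(-y), 0)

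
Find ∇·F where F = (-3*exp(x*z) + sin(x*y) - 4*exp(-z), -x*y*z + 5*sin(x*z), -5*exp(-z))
-x*z + y*cos(x*y) - 3*z*exp(x*z) + 5*exp(-z)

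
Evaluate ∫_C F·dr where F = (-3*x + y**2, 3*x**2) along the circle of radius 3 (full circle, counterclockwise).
0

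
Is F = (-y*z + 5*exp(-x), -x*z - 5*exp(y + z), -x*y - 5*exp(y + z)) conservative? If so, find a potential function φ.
Yes, F is conservative. φ = -x*y*z - 5*exp(y + z) - 5*exp(-x)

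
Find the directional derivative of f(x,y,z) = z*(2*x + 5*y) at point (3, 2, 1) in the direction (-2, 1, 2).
11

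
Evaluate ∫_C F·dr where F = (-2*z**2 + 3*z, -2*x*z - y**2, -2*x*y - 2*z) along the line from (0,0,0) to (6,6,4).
-308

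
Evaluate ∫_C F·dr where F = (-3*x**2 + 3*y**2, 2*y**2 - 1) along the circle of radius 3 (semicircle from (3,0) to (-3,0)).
-54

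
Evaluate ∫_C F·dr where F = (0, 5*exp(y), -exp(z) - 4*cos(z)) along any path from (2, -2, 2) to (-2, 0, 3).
-exp(3) - 5*exp(-2) - 4*sin(3) + 4*sin(2) + 5 + exp(2)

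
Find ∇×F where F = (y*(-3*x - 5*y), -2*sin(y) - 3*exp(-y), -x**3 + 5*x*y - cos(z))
(5*x, 3*x**2 - 5*y, 3*x + 10*y)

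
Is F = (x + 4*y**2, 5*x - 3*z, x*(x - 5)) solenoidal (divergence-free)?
No, ∇·F = 1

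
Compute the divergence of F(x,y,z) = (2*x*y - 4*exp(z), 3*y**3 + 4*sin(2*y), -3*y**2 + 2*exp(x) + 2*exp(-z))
9*y**2 + 2*y + 8*cos(2*y) - 2*exp(-z)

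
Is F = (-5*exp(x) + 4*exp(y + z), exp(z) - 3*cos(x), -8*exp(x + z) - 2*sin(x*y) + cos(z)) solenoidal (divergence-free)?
No, ∇·F = -5*exp(x) - 8*exp(x + z) - sin(z)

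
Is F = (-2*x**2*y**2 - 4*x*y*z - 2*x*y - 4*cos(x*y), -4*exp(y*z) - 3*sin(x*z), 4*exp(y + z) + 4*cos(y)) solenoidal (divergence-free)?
No, ∇·F = -4*x*y**2 - 4*y*z + 4*y*sin(x*y) - 2*y - 4*z*exp(y*z) + 4*exp(y + z)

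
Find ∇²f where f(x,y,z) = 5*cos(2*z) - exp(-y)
-20*cos(2*z) - exp(-y)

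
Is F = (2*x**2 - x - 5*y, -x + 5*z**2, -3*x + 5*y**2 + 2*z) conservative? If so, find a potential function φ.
No, ∇×F = (10*y - 10*z, 3, 4) ≠ 0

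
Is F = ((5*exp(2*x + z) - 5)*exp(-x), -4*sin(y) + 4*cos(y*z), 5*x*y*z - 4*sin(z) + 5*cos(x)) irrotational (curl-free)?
No, ∇×F = (5*x*z + 4*y*sin(y*z), -5*y*z + 5*exp(x + z) + 5*sin(x), 0)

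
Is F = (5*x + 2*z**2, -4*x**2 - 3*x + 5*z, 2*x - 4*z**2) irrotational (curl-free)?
No, ∇×F = (-5, 4*z - 2, -8*x - 3)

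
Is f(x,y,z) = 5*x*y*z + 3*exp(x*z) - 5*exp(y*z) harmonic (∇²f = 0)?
No, ∇²f = 3*x**2*exp(x*z) - 5*y**2*exp(y*z) + 3*z**2*exp(x*z) - 5*z**2*exp(y*z)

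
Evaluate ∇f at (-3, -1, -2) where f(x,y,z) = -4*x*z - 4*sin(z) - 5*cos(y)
(8, -5*sin(1), 12 - 4*cos(2))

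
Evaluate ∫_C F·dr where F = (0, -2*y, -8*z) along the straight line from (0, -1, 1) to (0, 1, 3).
-32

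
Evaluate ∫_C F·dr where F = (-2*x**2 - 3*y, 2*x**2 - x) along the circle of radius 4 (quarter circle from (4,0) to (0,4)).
8*pi + 128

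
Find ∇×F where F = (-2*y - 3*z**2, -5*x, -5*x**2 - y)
(-1, 10*x - 6*z, -3)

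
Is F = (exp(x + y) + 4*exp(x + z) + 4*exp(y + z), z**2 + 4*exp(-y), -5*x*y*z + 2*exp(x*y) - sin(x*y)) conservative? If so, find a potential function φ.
No, ∇×F = (-5*x*z + 2*x*exp(x*y) - x*cos(x*y) - 2*z, 5*y*z - 2*y*exp(x*y) + y*cos(x*y) + 4*exp(x + z) + 4*exp(y + z), -exp(x + y) - 4*exp(y + z)) ≠ 0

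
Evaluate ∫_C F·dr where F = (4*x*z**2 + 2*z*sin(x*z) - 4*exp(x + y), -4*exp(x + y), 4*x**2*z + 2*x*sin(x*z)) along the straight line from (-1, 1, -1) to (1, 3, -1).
4 - 4*exp(4)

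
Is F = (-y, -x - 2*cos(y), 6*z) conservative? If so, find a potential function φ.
Yes, F is conservative. φ = -x*y + 3*z**2 - 2*sin(y)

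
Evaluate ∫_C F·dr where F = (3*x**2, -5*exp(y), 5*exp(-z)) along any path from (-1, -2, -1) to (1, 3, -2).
-5*exp(3) - 5*exp(2) + 5*exp(-2) + 2 + 5*E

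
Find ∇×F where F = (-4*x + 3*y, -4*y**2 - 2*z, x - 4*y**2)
(2 - 8*y, -1, -3)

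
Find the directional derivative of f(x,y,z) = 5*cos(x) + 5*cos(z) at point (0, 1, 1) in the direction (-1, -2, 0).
0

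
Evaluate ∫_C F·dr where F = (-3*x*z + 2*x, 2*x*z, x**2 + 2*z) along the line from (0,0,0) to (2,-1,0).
4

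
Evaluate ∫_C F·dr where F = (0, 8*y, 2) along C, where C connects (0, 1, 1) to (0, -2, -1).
8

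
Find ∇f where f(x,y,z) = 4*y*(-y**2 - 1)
(0, -12*y**2 - 4, 0)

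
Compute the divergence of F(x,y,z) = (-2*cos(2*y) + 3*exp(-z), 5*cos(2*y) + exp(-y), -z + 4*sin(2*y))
-10*sin(2*y) - 1 - exp(-y)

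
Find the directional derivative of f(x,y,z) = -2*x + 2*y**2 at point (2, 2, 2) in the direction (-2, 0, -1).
4*sqrt(5)/5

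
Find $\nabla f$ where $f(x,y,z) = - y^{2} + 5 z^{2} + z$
(0, -2*y, 10*z + 1)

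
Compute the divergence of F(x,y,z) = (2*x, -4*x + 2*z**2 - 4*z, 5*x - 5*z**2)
2 - 10*z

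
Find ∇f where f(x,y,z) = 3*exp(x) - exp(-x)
(3*exp(x) + exp(-x), 0, 0)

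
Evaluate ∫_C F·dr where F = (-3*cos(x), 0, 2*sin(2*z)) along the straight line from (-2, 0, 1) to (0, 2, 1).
-3*sin(2)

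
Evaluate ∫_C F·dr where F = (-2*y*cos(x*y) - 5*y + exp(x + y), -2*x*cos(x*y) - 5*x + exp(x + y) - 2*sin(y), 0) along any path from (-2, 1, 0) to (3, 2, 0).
-40 + 2*sqrt(2)*cos(pi/4 + 2) - 2*cos(1) - exp(-1) - 2*sin(6) + exp(5)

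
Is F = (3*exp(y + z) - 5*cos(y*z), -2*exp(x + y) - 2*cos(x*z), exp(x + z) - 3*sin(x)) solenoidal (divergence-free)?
No, ∇·F = -2*exp(x + y) + exp(x + z)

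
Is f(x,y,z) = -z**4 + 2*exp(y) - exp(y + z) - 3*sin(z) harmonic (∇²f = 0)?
No, ∇²f = -12*z**2 + 2*exp(y) - 2*exp(y + z) + 3*sin(z)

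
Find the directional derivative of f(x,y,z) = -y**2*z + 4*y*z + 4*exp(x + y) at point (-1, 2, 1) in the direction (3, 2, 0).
20*sqrt(13)*E/13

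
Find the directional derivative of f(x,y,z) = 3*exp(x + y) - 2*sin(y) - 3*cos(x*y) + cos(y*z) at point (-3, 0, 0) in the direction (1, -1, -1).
2*sqrt(3)/3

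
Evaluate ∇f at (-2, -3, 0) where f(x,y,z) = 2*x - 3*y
(2, -3, 0)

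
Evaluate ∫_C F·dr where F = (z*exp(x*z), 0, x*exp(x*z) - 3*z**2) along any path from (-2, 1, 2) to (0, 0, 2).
1 - exp(-4)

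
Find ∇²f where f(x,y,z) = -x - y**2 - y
-2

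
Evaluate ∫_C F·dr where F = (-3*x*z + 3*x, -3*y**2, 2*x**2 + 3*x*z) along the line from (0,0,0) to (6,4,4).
38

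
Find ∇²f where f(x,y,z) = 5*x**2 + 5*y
10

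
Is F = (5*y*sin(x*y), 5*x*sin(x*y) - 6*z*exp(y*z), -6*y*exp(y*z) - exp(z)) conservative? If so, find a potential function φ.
Yes, F is conservative. φ = -exp(z) - 6*exp(y*z) - 5*cos(x*y)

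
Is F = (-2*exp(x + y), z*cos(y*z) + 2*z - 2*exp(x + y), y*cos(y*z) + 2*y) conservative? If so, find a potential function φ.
Yes, F is conservative. φ = 2*y*z - 2*exp(x + y) + sin(y*z)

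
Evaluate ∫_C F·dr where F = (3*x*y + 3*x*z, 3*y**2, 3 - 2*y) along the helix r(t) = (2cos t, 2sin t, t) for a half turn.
-8 + 6*pi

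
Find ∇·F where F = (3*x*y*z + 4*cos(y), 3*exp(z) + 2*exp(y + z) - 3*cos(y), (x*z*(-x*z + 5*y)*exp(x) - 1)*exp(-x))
-2*x**2*z + 5*x*y + 3*y*z + 2*exp(y + z) + 3*sin(y)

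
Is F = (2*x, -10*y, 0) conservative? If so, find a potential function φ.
Yes, F is conservative. φ = x**2 - 5*y**2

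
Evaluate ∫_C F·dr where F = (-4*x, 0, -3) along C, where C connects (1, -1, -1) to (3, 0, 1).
-22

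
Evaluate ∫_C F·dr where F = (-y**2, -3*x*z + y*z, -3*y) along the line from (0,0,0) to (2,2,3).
-59/3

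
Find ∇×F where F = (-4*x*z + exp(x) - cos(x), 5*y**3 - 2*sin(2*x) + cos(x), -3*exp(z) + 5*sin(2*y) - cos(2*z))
(10*cos(2*y), -4*x, -sin(x) - 4*cos(2*x))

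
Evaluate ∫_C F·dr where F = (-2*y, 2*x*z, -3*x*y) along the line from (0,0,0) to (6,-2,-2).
4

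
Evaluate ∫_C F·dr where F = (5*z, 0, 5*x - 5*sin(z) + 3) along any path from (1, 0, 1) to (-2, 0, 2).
-22 - 5*cos(1) + 5*cos(2)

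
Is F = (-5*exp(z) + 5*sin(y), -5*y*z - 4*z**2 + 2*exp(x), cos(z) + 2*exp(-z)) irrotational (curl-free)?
No, ∇×F = (5*y + 8*z, -5*exp(z), 2*exp(x) - 5*cos(y))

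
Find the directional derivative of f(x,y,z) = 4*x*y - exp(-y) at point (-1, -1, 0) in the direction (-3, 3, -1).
3*sqrt(19)*E/19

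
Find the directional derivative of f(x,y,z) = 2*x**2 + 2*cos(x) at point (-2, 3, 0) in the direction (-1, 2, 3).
sqrt(14)*(4 - sin(2))/7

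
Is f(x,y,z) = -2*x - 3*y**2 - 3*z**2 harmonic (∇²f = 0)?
No, ∇²f = -12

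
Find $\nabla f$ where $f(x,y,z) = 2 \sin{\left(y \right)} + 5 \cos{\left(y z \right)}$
(0, -5*z*sin(y*z) + 2*cos(y), -5*y*sin(y*z))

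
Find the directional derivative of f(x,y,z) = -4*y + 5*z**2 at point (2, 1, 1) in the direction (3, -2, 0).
8*sqrt(13)/13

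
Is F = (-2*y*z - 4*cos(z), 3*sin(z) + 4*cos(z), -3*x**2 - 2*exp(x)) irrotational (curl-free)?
No, ∇×F = (4*sin(z) - 3*cos(z), 6*x - 2*y + 2*exp(x) + 4*sin(z), 2*z)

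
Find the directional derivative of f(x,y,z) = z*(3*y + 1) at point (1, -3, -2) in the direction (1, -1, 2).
-5*sqrt(6)/3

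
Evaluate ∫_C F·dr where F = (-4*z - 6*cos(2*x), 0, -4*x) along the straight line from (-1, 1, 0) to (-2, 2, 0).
-3*sin(2) + 3*sin(4)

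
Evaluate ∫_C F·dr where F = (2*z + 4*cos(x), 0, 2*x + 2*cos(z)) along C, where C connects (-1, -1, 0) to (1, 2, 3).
2*sin(3) + 6 + 8*sin(1)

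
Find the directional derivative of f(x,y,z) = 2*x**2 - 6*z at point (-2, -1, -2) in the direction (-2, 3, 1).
5*sqrt(14)/7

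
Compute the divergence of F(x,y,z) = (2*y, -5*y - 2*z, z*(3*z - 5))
6*z - 10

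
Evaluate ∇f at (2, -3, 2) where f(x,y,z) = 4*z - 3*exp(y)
(0, -3*exp(-3), 4)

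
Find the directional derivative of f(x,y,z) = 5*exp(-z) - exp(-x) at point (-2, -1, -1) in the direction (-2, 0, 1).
sqrt(5)*E*(-2*E - 5)/5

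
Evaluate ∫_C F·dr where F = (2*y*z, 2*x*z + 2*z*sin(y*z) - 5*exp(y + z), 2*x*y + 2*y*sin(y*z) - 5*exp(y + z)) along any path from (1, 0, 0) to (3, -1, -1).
-2*cos(1) - 5*exp(-2) + 13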